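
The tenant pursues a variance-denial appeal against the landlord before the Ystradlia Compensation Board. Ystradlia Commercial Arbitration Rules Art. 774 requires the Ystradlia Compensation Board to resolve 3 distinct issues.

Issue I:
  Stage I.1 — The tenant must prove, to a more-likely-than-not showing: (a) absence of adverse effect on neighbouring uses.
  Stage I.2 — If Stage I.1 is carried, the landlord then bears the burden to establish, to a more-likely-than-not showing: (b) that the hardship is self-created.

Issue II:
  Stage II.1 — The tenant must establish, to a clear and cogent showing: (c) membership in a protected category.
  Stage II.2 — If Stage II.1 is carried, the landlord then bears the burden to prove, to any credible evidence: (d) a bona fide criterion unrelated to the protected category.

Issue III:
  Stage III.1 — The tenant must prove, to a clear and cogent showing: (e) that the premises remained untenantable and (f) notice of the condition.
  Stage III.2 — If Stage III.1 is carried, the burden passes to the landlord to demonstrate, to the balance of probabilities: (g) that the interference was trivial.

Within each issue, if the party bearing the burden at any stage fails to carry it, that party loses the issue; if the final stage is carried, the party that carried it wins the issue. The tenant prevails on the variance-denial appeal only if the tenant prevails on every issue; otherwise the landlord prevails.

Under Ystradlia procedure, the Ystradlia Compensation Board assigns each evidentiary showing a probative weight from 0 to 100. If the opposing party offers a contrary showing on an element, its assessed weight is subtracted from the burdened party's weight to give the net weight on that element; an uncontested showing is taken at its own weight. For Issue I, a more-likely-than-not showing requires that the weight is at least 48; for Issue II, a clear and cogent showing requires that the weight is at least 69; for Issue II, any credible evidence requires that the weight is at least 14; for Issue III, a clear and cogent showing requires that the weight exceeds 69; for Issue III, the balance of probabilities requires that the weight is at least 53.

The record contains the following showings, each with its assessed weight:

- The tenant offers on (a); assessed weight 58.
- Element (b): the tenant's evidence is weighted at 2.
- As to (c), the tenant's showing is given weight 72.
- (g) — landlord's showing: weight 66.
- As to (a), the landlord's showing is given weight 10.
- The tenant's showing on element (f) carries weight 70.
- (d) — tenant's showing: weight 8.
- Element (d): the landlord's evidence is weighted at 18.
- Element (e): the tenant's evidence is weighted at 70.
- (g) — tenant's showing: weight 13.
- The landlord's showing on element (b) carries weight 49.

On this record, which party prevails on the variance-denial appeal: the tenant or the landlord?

— Issue I —
Stage I.1 — burden on tenant; standard: a more-likely-than-not showing (weight is at least 48).
    (a): 58 − 10 = 48 ≥ 48 [met]
  Stage I.1 is satisfied; the onus moves to the landlord.
Stage I.2 — burden on landlord; standard: a more-likely-than-not showing (weight is at least 48).
    (b): 49 − 2 = 47 < 48 [not met]
  Not every element is met, so the landlord fails to carry Stage I.2.
The analysis ends at Stage I.2; the tenant prevails on this issue.
— Issue II —
Stage II.1 — burden on tenant; standard: a clear and cogent showing (weight is at least 69).
    (c): 72 ≥ 69 [met]
  Stage II.1 carried; the burden shifts to the landlord.
Stage II.2 — burden on landlord; standard: any credible evidence (weight is at least 14).
    (d): 18 − 8 = 10 < 14 [not met]
  Stage II.2 not carried; the landlord fails its burden.
The tenant prevails on this issue.
— Issue III —
Stage III.1 (tenant, a clear and cogent showing, weight exceeds 69): (e) 70 > 69 — meets; (f) 70 > 69 — meets.
  Stage III.1 carried; the burden shifts to the landlord.
Stage III.2 (landlord, the balance of probabilities, weight is at least 53): (g) net 66−13=53 ≥ 53 — meets.
  The landlord carries the last stage.
All stages carried — the landlord prevails on this issue.
Per-issue: Issue I → tenant; Issue II → tenant; Issue III → landlord. The tenant must prevail on every issue; overall, the landlord prevails.

landlord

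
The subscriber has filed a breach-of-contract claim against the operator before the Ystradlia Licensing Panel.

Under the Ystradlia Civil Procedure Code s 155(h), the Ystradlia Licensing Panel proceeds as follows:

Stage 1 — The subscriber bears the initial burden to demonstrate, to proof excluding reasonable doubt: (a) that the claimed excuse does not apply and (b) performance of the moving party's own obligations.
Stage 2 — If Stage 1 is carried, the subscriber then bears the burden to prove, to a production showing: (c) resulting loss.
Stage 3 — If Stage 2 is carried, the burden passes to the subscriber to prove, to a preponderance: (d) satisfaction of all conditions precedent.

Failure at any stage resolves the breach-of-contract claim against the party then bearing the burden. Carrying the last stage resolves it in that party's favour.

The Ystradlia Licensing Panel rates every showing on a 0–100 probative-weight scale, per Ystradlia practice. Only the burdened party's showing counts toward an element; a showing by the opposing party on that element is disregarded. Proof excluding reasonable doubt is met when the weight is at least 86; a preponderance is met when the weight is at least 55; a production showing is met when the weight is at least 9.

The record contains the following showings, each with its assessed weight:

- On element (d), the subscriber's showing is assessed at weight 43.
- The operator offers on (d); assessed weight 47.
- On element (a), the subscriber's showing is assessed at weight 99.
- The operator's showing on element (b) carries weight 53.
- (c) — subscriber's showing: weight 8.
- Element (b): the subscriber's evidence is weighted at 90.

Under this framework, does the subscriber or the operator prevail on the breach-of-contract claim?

Stage 1 (subscriber, proof excluding reasonable doubt, weight is at least 86): (a) 99 ≥ 86 — meets; (b) 90 (operator's 53 disregarded) ≥ 86 — meets.
  Stage 1 is satisfied; the subscriber continues to bear the burden.
Stage 2 (subscriber, a production showing, weight is at least 9): (c) 8 < 9 — fails.
  The subscriber does not carry Stage 2.
The analysis ends at Stage 2; the operator prevails.

operator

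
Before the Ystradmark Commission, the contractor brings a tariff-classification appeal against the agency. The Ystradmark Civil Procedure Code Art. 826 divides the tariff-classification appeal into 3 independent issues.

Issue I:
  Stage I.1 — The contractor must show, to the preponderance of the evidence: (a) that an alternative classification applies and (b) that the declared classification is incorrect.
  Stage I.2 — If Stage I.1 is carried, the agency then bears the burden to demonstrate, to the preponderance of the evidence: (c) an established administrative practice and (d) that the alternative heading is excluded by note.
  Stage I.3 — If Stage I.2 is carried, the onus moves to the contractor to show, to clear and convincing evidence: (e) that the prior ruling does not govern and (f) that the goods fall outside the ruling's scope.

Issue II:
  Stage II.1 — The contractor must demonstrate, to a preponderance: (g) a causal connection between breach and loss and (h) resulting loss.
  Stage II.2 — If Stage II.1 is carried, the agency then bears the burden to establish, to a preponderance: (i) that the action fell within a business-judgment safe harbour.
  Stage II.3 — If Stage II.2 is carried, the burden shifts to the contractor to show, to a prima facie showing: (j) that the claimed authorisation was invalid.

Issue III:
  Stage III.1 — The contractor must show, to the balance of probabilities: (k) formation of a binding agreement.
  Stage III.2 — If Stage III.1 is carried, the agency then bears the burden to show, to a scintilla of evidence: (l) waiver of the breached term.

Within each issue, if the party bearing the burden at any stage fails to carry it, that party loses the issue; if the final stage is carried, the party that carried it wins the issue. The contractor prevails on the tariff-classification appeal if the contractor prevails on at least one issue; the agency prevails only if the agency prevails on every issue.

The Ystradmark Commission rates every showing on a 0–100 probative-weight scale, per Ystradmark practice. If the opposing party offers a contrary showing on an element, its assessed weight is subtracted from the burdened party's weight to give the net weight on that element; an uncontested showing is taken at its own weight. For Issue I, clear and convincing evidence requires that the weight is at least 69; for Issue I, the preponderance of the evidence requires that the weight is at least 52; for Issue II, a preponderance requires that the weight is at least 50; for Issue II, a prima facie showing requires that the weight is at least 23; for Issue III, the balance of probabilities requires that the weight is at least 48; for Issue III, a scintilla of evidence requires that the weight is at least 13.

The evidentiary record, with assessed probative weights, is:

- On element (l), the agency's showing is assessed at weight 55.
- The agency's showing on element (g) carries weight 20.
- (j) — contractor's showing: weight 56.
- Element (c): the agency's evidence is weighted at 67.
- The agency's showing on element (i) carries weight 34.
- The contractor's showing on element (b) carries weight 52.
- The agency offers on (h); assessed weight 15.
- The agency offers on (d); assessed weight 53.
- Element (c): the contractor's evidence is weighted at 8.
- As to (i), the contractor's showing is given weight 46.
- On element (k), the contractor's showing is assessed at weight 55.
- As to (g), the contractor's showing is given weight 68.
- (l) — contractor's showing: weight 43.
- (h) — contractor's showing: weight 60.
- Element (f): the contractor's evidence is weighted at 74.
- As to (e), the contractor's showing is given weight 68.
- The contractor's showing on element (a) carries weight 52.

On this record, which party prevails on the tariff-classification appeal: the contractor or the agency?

— Issue I —
Stage I.1 — burden on contractor; standard: the preponderance of the evidence (weight is at least 52).
    (a): 52 ≥ 52 [met]
    (b): 52 ≥ 52 [met]
  Stage I.1 is satisfied; the onus moves to the agency.
Stage I.2 — burden on agency; standard: the preponderance of the evidence (weight is at least 52).
    (c): 67 − 8 = 59 ≥ 52 [met]
    (d): 53 ≥ 52 [met]
  Stage I.2 is satisfied; the onus moves to the contractor.
Stage I.3 — burden on contractor; standard: clear and convincing evidence (weight is at least 69).
    (e): 68 < 69 [not met]
    (f): 74 ≥ 69 [met]
  Not every element is met, so the contractor fails to carry Stage I.3.
The analysis ends at Stage I.3; the agency prevails on this issue.
— Issue II —
Stage II.1 (contractor, a preponderance, weight is at least 50): (g) net 68−20=48 < 50 — fails; (h) net 60−15=45 < 50 — fails.
  Not every element is met, so the contractor fails to carry Stage II.1.
So the agency prevails on this issue.
— Issue III —
Stage III.1 (contractor, the balance of probabilities, weight is at least 48): (k) 55 ≥ 48 — meets.
  The contractor carries Stage III.1; the agency now bears the burden.
Stage III.2 (agency, a scintilla of evidence, weight is at least 13): (l) net 55−43=12 < 13 — fails.
  The agency does not carry Stage III.2.
The contractor prevails on this issue.
Per-issue: Issue I → agency; Issue II → agency; Issue III → contractor. The contractor must prevail on at least one issue; overall, the contractor prevails.

contractor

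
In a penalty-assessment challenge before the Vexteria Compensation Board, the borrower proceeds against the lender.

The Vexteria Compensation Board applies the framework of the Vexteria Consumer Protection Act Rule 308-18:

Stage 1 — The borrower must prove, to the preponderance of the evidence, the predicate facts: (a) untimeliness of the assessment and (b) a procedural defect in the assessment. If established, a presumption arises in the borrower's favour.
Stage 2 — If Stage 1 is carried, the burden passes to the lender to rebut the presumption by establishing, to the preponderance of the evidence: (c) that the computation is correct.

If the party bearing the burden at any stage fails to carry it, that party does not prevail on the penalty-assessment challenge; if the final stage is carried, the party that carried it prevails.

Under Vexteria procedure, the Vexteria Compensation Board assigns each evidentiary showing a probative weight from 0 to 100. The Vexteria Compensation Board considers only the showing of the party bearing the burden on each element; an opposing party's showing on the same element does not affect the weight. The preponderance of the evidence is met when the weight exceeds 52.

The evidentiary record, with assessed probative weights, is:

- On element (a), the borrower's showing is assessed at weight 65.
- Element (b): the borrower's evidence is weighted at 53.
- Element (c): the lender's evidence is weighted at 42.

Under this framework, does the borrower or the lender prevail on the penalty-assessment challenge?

Stage 1 — burden on borrower; standard: the preponderance of the evidence (weight exceeds 52).
    (a): 65 > 52 [met]
    (b): 53 > 52 [met]
  All elements met. The burden passes to the lender.
Stage 2 — burden on lender; standard: the preponderance of the evidence (weight exceeds 52).
    (c): 42 ≤ 52 [not met]
  Not every element is met, so the lender fails to carry Stage 2.
The borrower prevails.

borrower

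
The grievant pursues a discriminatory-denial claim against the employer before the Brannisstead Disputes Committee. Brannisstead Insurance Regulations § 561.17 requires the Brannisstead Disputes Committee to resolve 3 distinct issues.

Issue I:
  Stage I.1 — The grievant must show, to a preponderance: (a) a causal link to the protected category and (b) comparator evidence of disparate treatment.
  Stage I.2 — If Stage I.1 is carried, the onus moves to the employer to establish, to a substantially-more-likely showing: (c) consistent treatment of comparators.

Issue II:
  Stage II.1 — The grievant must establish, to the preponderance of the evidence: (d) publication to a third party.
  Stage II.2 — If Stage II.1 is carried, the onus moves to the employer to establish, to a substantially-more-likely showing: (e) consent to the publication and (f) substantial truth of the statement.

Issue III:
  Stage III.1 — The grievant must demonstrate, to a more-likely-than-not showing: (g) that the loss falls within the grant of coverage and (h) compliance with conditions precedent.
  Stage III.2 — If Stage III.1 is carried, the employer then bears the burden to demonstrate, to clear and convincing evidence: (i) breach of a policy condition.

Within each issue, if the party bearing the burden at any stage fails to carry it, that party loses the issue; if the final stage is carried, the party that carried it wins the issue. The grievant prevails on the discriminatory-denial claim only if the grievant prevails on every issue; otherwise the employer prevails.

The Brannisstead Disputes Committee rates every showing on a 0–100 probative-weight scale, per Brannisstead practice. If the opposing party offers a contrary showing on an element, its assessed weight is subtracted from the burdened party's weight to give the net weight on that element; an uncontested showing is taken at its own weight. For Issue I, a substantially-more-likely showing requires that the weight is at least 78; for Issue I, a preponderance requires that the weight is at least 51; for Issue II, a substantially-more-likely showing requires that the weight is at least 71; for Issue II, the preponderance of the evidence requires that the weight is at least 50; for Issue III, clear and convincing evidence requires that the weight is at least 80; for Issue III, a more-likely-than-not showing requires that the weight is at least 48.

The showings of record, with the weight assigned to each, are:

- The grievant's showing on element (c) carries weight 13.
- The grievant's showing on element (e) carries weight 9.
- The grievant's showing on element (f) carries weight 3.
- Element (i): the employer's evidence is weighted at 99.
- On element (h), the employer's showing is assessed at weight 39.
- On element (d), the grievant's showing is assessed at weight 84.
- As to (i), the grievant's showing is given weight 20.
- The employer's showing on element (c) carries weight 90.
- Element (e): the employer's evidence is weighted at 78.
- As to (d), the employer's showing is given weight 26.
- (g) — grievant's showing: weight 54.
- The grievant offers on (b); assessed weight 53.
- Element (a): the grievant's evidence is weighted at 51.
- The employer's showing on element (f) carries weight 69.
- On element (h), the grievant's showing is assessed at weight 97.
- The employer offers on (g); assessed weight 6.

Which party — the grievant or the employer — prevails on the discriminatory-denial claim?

grievant

— Issue I —
At Stage I.1 the grievant must meet a preponderance (weight is at least 51): on (a) the weight is 51, ≥ 51, so (a) meets the standard; on (b) the weight is 53, ≥ 51, so (b) meets the standard.
  All elements met. The burden passes to the employer.
At Stage I.2 the employer must meet a substantially-more-likely showing (weight is at least 78): on (c) the weight is 90 less the opposing 13 gives net 77, which does not reach 78, so (c) does not meet the standard.
  Not every element is met, so the employer fails to carry Stage I.2.
The analysis ends at Stage I.2; the grievant prevails on this issue.
— Issue II —
Stage II.1 (grievant, the preponderance of the evidence, weight is at least 50): (d) net 84−26=58 ≥ 50 — meets.
  Stage II.1 carried; the burden shifts to the employer.
Stage II.2 (employer, a substantially-more-likely showing, weight is at least 71): (e) net 78−9=69 < 71 — fails; (f) net 69−3=66 < 71 — fails.
  Stage II.2 not carried; the employer fails its burden.
The grievant prevails on this issue.
— Issue III —
At Stage III.1 the grievant must meet a more-likely-than-not showing (weight is at least 48): on (g) the weight is 54 less the opposing 6 gives net 48, ≥ 48, so (g) meets the standard; on (h) the weight is 97 less the opposing 39 gives net 58, which does reach 48, so (h) meets the standard.
  All elements met. The burden passes to the employer.
At Stage III.2 the employer must meet clear and convincing evidence (weight is at least 80): on (i) the weight is 99 less the opposing 20 gives net 79, which does not reach 80, so (i) does not meet the standard.
  Stage III.2 not carried; the employer fails its burden.
The grievant prevails on this issue.
Per-issue: Issue I → grievant; Issue II → grievant; Issue III → grievant. The grievant must prevail on every issue; overall, the grievant prevails.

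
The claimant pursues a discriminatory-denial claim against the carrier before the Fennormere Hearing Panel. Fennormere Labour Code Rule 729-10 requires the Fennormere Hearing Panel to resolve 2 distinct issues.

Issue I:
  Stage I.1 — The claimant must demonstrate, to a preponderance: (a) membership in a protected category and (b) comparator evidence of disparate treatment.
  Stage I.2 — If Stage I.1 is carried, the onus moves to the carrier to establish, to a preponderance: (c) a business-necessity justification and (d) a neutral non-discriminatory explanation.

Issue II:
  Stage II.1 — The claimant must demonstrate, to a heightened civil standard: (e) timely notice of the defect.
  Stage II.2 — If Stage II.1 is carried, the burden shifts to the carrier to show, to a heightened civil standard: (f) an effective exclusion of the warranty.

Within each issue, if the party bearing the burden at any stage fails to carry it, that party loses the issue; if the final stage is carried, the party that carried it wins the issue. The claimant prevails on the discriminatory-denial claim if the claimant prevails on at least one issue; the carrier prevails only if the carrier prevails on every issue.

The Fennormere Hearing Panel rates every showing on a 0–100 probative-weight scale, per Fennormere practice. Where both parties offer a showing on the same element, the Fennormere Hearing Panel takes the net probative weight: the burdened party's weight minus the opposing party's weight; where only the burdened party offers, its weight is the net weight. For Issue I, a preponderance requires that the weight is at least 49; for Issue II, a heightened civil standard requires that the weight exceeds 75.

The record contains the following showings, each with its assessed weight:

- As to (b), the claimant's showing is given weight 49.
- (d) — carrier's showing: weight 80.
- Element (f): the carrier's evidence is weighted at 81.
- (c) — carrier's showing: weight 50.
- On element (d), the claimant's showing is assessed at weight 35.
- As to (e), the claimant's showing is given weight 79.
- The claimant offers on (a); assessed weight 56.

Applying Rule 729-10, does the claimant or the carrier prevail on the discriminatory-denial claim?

— Issue I —
At Stage I.1 the claimant must meet a preponderance (weight is at least 49): on (a) the weight is 56, which does reach 49, so (a) meets the standard; on (b) the weight is 49, which does reach 49, so (b) meets the standard.
  Stage I.1 is satisfied; the onus moves to the carrier.
At Stage I.2 the carrier must meet a preponderance (weight is at least 49): on (c) the weight is 50, ≥ 49, so (c) meets the standard; on (d) the weight is 80 less the opposing 35 gives net 45, < 49, so (d) does not meet the standard.
  The carrier does not carry Stage I.2.
So the claimant prevails on this issue.
— Issue II —
At Stage II.1 the claimant must meet a heightened civil standard (weight exceeds 75): on (e) the weight is 79, which does exceed 75, so (e) meets the standard.
  The claimant carries Stage II.1; the carrier now bears the burden.
At Stage II.2 the carrier must meet a heightened civil standard (weight exceeds 75): on (f) the weight is 81, which does exceed 75, so (f) meets the standard.
  The carrier carries the last stage.
With every stage satisfied, the carrier prevails on this issue.
Per-issue: Issue I → claimant; Issue II → carrier. The claimant must prevail on at least one issue; overall, the claimant prevails.

claimant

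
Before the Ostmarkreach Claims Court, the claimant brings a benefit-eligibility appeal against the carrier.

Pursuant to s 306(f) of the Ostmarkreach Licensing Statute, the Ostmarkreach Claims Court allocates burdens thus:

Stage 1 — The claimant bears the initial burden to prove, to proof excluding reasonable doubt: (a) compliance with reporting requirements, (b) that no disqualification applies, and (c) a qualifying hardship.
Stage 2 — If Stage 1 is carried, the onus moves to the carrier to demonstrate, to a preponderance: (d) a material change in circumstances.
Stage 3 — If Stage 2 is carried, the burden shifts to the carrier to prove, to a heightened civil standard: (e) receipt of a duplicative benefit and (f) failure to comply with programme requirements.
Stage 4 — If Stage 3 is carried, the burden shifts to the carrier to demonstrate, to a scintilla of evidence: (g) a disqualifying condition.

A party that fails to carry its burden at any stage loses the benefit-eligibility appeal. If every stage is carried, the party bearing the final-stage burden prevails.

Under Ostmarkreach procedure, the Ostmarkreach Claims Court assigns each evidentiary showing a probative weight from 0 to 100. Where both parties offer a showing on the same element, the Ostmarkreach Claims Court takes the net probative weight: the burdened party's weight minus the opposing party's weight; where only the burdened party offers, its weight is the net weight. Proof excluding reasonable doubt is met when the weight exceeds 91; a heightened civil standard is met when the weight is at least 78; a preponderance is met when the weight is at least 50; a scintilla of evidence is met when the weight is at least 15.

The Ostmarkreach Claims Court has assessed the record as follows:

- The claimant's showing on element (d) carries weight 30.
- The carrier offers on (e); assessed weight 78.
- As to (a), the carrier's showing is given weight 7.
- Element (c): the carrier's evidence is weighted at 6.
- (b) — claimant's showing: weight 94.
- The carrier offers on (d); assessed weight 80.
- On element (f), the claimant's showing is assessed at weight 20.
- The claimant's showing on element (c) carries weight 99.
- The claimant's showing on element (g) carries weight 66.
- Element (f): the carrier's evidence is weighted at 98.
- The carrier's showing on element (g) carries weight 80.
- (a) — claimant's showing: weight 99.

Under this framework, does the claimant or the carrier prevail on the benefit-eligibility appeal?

claimant

Stage 1 (claimant, proof excluding reasonable doubt, weight exceeds 91): (a) net 99−7=92 > 91 — meets; (b) 94 > 91 — meets; (c) net 99−6=93 > 91 — meets.
  Stage 1 carried; the burden shifts to the carrier.
Stage 2 (carrier, a preponderance, weight is at least 50): (d) net 80−30=50 ≥ 50 — meets.
  Stage 2 carried; the burden remains with the carrier.
Stage 3 (carrier, a heightened civil standard, weight is at least 78): (e) 78 ≥ 78 — meets; (f) net 98−20=78 ≥ 78 — meets.
  All elements met. The carrier retains the burden for Stage 4.
Stage 4 (carrier, a scintilla of evidence, weight is at least 15): (g) net 80−66=14 < 15 — fails.
  Stage 4 not carried; the carrier fails its burden.
The analysis ends at Stage 4; the claimant prevails.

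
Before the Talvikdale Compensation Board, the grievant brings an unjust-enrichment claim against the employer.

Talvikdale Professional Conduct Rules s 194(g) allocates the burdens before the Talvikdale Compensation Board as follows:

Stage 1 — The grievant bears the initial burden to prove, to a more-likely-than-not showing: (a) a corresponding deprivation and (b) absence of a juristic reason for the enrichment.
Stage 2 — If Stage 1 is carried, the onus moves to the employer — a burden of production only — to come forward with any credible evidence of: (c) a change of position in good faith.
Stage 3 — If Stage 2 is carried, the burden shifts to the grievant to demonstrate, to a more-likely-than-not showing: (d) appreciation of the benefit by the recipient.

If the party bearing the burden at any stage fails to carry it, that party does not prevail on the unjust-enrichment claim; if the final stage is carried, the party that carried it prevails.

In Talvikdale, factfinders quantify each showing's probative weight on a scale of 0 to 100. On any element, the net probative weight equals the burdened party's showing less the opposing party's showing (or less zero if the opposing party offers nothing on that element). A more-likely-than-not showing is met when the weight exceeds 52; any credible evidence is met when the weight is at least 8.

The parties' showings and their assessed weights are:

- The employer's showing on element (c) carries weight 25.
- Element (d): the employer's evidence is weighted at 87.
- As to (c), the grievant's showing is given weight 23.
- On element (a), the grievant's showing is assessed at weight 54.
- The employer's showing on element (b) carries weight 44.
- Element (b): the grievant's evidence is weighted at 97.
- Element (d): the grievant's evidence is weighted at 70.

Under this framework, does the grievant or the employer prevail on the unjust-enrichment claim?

Stage 1 — burden on grievant; standard: a more-likely-than-not showing (weight exceeds 52).
    (a): 54 > 52 [met]
    (b): 97 − 44 = 53 > 52 [met]
  Stage 1 is satisfied; the onus moves to the employer.
Stage 2 — burden on employer; standard: any credible evidence (weight is at least 8).
    (c): 25 − 23 = 2 < 8 [not met]
  The employer does not carry Stage 2.
The grievant prevails.

grievant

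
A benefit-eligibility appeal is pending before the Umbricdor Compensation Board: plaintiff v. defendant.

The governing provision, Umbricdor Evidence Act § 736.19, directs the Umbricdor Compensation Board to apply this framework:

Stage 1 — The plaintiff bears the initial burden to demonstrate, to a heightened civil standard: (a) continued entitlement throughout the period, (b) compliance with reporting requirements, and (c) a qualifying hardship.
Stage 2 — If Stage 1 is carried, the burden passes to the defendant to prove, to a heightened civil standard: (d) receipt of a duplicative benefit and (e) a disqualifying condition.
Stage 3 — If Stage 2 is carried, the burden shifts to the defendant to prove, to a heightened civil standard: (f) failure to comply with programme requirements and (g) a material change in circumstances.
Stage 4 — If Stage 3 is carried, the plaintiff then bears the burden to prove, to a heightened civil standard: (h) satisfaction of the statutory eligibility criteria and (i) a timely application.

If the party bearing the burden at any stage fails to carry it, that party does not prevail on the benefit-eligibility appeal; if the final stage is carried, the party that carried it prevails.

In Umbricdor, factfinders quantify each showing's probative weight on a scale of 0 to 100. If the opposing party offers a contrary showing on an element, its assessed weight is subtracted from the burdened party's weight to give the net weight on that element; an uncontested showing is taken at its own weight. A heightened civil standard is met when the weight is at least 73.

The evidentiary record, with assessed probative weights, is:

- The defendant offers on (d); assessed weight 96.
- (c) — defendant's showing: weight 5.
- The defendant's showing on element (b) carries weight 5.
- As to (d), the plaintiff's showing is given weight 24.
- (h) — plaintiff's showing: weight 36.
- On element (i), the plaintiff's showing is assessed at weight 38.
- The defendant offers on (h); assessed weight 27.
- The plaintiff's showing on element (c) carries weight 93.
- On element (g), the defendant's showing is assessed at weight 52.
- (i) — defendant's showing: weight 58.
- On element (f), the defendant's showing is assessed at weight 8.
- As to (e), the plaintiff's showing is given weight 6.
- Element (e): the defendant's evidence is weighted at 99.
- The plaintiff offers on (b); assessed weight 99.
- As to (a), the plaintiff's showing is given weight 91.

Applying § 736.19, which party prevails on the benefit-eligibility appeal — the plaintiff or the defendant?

Stage 1 (plaintiff, a heightened civil standard, weight is at least 73): (a) 91 ≥ 73 — meets; (b) net 99−5=94 ≥ 73 — meets; (c) net 93−5=88 ≥ 73 — meets.
  All elements met. The burden passes to the defendant.
Stage 2 (defendant, a heightened civil standard, weight is at least 73): (d) net 96−24=72 < 73 — fails; (e) net 99−6=93 ≥ 73 — meets.
  Stage 2 not carried; the defendant fails its burden.
The plaintiff prevails.

plaintiff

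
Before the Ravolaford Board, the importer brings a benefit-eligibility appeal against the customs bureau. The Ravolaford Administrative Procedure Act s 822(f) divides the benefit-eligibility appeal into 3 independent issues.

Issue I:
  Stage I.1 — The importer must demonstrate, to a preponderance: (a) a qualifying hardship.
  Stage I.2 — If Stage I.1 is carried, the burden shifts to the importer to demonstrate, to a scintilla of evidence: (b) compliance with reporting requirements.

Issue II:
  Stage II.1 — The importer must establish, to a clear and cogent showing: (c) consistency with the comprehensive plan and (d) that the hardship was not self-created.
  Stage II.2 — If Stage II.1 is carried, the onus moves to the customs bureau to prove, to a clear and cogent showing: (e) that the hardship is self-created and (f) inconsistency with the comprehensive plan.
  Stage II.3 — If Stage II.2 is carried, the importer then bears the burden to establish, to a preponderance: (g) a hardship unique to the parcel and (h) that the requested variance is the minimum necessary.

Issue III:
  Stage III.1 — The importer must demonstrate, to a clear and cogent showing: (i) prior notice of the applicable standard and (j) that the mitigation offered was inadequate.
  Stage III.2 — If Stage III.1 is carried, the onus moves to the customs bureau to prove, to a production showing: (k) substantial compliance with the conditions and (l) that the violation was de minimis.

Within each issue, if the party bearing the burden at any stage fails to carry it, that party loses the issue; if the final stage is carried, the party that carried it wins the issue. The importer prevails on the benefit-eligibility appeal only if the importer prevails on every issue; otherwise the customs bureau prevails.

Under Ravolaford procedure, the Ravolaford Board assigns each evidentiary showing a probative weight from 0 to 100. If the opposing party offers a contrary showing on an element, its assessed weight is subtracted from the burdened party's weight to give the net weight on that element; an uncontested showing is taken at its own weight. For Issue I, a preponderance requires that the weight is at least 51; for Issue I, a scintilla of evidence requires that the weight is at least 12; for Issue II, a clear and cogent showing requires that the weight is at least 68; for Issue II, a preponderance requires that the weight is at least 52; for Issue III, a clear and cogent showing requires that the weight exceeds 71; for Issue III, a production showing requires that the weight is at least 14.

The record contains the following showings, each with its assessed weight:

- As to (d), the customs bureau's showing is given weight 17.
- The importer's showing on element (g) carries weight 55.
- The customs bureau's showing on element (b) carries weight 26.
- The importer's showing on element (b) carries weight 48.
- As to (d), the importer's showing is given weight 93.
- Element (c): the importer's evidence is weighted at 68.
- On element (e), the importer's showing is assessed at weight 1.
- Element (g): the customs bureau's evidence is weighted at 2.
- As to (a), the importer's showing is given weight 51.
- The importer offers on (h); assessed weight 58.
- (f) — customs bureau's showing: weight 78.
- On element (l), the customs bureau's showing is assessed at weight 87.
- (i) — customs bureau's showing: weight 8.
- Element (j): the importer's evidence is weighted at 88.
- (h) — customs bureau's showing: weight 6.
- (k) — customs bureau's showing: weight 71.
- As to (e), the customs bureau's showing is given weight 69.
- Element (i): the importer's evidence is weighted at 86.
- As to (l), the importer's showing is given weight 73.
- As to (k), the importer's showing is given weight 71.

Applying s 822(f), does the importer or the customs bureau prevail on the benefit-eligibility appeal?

importer

— Issue I —
Stage I.1 (importer, a preponderance, weight is at least 51): (a) 51 ≥ 51 — meets.
  Stage I.1 carried; the burden remains with the importer.
Stage I.2 (importer, a scintilla of evidence, weight is at least 12): (b) net 48−26=22 ≥ 12 — meets.
  Stage I.2 carried; the final stage is satisfied.
With every stage satisfied, the importer prevails on this issue.
— Issue II —
Stage II.1 (importer, a clear and cogent showing, weight is at least 68): (c) 68 ≥ 68 — meets; (d) net 93−17=76 ≥ 68 — meets.
  Stage II.1 is satisfied; the onus moves to the customs bureau.
Stage II.2 (customs bureau, a clear and cogent showing, weight is at least 68): (e) net 69−1=68 ≥ 68 — meets; (f) 78 ≥ 68 — meets.
  Stage II.2 carried; the burden shifts to the importer.
Stage II.3 (importer, a preponderance, weight is at least 52): (g) net 55−2=53 ≥ 52 — meets; (h) net 58−6=52 ≥ 52 — meets.
  Stage II.3 carried; the final stage is satisfied.
With every stage satisfied, the importer prevails on this issue.
— Issue III —
Stage III.1 (importer, a clear and cogent showing, weight exceeds 71): (i) net 86−8=78 > 71 — meets; (j) 88 > 71 — meets.
  The importer carries Stage III.1; the customs bureau now bears the burden.
Stage III.2 (customs bureau, a production showing, weight is at least 14): (k) net 71−71=0 < 14 — fails; (l) net 87−73=14 ≥ 14 — meets.
  Not every element is met, so the customs bureau fails to carry Stage III.2.
The importer prevails on this issue.
Per-issue: Issue I → importer; Issue II → importer; Issue III → importer. The importer must prevail on every issue; overall, the importer prevails.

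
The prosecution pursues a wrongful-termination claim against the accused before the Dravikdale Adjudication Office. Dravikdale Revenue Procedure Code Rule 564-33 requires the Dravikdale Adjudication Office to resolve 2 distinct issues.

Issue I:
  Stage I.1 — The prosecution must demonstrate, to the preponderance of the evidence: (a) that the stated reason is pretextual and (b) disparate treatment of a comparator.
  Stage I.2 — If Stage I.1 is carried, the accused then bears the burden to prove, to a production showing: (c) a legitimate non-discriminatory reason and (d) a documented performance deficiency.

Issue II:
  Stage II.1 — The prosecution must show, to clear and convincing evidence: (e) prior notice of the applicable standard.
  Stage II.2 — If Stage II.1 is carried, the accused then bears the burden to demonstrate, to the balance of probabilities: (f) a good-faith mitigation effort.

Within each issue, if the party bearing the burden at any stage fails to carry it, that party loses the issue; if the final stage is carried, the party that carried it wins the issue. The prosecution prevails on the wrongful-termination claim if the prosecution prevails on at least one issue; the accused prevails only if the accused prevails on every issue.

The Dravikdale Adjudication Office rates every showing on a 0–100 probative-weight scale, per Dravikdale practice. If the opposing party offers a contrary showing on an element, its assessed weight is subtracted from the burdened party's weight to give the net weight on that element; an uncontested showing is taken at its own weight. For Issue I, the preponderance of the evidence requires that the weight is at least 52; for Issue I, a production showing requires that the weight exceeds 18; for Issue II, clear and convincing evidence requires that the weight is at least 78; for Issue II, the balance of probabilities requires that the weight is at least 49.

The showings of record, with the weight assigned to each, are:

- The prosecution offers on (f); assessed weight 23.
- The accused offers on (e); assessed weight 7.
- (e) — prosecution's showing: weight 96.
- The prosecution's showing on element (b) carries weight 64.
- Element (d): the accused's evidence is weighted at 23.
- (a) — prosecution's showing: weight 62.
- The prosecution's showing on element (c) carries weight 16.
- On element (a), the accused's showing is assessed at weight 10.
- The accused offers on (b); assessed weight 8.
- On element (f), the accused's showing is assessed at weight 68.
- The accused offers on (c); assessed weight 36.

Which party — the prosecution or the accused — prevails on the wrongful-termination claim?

— Issue I —
Stage I.1 — burden on prosecution; standard: the preponderance of the evidence (weight is at least 52).
    (a): 62 − 10 = 52 ≥ 52 [met]
    (b): 64 − 8 = 56 ≥ 52 [met]
  The prosecution carries Stage I.1; the accused now bears the burden.
Stage I.2 — burden on accused; standard: a production showing (weight exceeds 18).
    (c): 36 − 16 = 20 > 18 [met]
    (d): 23 > 18 [met]
  Stage I.2 carried; the final stage is satisfied.
All stages carried — the accused prevails on this issue.
— Issue II —
Stage II.1 (prosecution, clear and convincing evidence, weight is at least 78): (e) net 96−7=89 ≥ 78 — meets.
  Stage II.1 carried; the burden shifts to the accused.
Stage II.2 (accused, the balance of probabilities, weight is at least 49): (f) net 68−23=45 < 49 — fails.
  The accused does not carry Stage II.2.
The prosecution prevails on this issue.
Per-issue: Issue I → accused; Issue II → prosecution. The prosecution must prevail on at least one issue; overall, the prosecution prevails.

prosecution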